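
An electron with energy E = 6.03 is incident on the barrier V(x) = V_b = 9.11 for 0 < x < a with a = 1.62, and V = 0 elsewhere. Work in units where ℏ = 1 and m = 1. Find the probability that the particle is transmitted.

T = 0.00115

E < V_b: inside the barrier ψ ∝ e^{±κx} with κ = √(2m(V_b − E))/ℏ = 2.482.
κa = 4.021, sinh(κa) = 27.86.
The exact tunnelling result is T⁻¹ = 1 + V_b² sinh²(κa) / [4E(V_b − E)] = 868.2, so T = 0.00115.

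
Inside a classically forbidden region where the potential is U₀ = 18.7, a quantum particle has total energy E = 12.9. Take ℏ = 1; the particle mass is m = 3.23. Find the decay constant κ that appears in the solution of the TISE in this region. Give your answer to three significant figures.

κ = 6.12

Since E < U₀ the TISE in this region is ψ'' = κ²ψ with κ = √(2m(U₀ − E))/ℏ.
κ = √(2 × 3.23 × 5.8) = 6.121.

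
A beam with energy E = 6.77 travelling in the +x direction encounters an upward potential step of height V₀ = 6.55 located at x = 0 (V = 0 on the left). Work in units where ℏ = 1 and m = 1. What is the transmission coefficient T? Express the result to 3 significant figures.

The wavenumbers are k₁ = √(2mE)/ℏ = 3.680 on the left and k₂ = √(2m(E − V₀))/ℏ = 0.6633 on the right.
Matching ψ and ψ′ at x = 0 gives r = (k₁ − k₂)/(k₁ + k₂), so R = r² = 0.4824 and T = 1 − R = 0.5176.

T = 0.518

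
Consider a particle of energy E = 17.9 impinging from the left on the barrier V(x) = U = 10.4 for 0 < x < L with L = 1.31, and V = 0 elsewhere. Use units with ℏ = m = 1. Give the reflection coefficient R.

Above the barrier the interior wavenumber is k₂ = √(2m(E − U))/ℏ = 3.873, giving phase k₂L = 5.074.
T = [1 + U² sin²(k₂L) / (4E(E − U))]⁻¹ = 1/1.176 = 0.850.
R = 1 − T = 0.150.

R = 0.150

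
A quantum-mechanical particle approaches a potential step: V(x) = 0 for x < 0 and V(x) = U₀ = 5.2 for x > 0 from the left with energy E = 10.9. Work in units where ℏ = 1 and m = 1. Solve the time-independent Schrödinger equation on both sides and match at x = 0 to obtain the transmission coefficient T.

The wavenumbers are k₁ = √(2mE)/ℏ = 4.669 on the left and k₂ = √(2m(E − U₀))/ℏ = 3.376 on the right.
Matching ψ and ψ′ at x = 0 gives r = (k₁ − k₂)/(k₁ + k₂), so R = r² = 0.02581 and T = 1 − R = 0.9742.

T = 0.974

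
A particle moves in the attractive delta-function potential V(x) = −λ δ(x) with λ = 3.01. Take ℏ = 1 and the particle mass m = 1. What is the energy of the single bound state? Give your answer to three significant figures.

The bound state is ψ(x) = √κ e^{−κ|x|}. The derivative jump ψ'(0⁺) − ψ'(0⁻) = −(2mλ/ℏ²)ψ(0) fixes κ = mλ/ℏ² = 3.010.
Then E = −ℏ²κ²/(2m) = −mλ²/(2ℏ²) = -4.530.

E = -4.53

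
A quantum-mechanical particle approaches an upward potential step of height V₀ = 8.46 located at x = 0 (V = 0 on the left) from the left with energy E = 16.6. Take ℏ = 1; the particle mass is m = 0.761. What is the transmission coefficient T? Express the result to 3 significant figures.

T = 0.969

The wavenumbers are k₁ = √(2mE)/ℏ = 5.026 on the left and k₂ = √(2m(E − V₀))/ℏ = 3.520 on the right.
Matching ψ and ψ′ at x = 0 gives r = (k₁ − k₂)/(k₁ + k₂), so R = r² = 0.03108 and T = 1 − R = 0.9689.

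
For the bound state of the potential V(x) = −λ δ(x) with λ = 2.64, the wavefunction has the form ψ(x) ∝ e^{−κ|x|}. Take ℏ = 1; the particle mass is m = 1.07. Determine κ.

κ = 2.82

Integrating the TISE across x = 0 gives the cusp condition ψ'(0⁺) − ψ'(0⁻) = −(2mλ/ℏ²)ψ(0).
With ψ ∝ e^{−κ|x|} this yields −2κ = −2mλ/ℏ², so κ = mλ/ℏ² = 2.825.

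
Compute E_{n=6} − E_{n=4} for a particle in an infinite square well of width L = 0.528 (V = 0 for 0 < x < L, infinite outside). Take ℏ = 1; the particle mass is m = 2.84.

E_n = n²π²ℏ²/(2mL²), so ΔE = (6² − 4²) π²ℏ²/(2mL²).
ΔE = 20 × π² / (2 × 2.84 × 0.528²) = 124.7.

ΔE = 125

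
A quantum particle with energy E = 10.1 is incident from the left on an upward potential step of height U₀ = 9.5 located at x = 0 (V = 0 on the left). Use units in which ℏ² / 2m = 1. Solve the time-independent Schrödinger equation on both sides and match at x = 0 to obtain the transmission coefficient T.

T = 0.630

On each side the TISE gives plane waves with k = √(2m(E − V))/ℏ: k₁ = √(2·½·10.1) = 3.178, k₂ = √(2·½·0.6) = 0.7746.
Matching ψ and ψ′ at x = 0 gives r = (k₁ − k₂)/(k₁ + k₂), so R = r² = 0.3697 and T = 1 − R = 0.6303.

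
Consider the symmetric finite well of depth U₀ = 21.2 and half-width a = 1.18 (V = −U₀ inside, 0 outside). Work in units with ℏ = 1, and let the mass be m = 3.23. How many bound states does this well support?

N = 9

The dimensionless depth is z₀ = a√(2mU₀)/ℏ = 1.18 × √(137.0) = 13.81.
The even/odd transcendental equations gain one root per π/2 in z₀, giving N = 1 + ⌊2z₀/π⌋ = 1 + ⌊8.791⌋ = 9.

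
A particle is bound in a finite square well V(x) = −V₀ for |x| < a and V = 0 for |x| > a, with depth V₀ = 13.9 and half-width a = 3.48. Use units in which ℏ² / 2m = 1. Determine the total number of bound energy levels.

N = 9

Define the well-strength parameter z₀ = (a/ℏ)√(2mV₀) = 3.48 × √(2·0.5·13.9) = 12.97.
The even/odd transcendental equations gain one root per π/2 in z₀, giving N = 1 + ⌊2z₀/π⌋ = 1 + ⌊8.260⌋ = 9.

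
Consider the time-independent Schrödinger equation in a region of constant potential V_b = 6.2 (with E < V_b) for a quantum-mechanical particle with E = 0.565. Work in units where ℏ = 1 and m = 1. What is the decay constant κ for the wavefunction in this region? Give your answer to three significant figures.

Since E < V_b the TISE in this region is ψ'' = κ²ψ with κ = √(2m(V_b − E))/ℏ.
κ = √(2 × 1 × 5.635) = 3.357.

κ = 3.36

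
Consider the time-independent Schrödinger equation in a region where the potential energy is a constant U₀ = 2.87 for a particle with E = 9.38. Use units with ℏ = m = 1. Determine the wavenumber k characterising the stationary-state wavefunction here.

k = 3.61

With E > U₀ the solution is oscillatory, ψ ∝ e^{±ikx} with k = √(2m(E − U₀))/ℏ.
k = √(2 × 1 × 6.51) = 3.608.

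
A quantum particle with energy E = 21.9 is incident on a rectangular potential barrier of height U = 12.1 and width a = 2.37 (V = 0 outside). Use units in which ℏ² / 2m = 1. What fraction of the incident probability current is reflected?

R = 0.123

Above the barrier the interior wavenumber is k₂ = √(2m(E − U))/ℏ = 3.130, giving phase k₂a = 7.419.
Matching at both interfaces gives T⁻¹ = 1 + U² sin²(k₂a) / [4E(E − U)] = 1.140, hence T = 0.877.
R = 1 − T = 0.123.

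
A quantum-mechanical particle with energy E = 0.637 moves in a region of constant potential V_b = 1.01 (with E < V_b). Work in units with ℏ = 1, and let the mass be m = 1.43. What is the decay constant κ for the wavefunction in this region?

Since E < V_b the TISE in this region is ψ'' = κ²ψ with κ = √(2m(V_b − E))/ℏ.
κ = √(2 × 1.43 × 0.373) = 1.033.

κ = 1.03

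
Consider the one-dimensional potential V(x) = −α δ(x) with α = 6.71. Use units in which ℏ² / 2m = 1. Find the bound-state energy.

E = -11.3

For x ≠ 0 the bound state is ψ ∝ e^{−κ|x|}; integrating the TISE across the delta gives the cusp condition 2κ = 2mα/ℏ², so κ = 3.355.
Then E = −ℏ²κ²/(2m) = −mα²/(2ℏ²) = -11.26.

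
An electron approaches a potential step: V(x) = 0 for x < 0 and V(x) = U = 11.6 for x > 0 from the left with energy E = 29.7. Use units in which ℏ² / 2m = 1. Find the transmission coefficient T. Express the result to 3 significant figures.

On each side the TISE gives plane waves with k = √(2m(E − V))/ℏ: k₁ = √(2·½·29.7) = 5.450, k₂ = √(2·½·18.1) = 4.254.
Matching ψ and ψ′ at x = 0 gives r = (k₁ − k₂)/(k₁ + k₂), so R = r² = 0.01517 and T = 1 − R = 0.9848.

T = 0.985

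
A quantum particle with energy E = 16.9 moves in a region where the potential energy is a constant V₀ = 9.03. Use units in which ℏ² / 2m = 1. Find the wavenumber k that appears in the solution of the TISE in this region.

k = 2.81

With E > V₀ the solution is oscillatory, ψ ∝ e^{±ikx} with k = √(2m(E − V₀))/ℏ.
k = √(2 × 0.5 × 7.87) = 2.805.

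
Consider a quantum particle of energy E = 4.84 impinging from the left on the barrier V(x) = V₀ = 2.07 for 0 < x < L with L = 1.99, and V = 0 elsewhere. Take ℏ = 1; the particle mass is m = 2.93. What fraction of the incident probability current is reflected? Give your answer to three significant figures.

E > V₀: inside the barrier k₂ = √(2m(E − V₀))/ℏ = 4.029, k₂L = 8.018.
Matching at both interfaces gives T⁻¹ = 1 + V₀² sin²(k₂L) / [4E(E − V₀)] = 1.078, hence T = 0.928.
R = 1 − T = 0.0722.

R = 0.0722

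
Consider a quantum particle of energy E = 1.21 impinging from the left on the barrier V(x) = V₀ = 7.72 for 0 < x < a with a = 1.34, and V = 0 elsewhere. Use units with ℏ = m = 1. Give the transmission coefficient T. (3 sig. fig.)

T = 0.000134

Since E < V₀ the interior solution is evanescent with decay constant κ = √(2m(V₀ − E))/ℏ = 3.608.
κa = 4.835, sinh(κa) = 62.92.
Matching ψ, ψ′ at both faces gives T = [1 + V₀² sinh²(κa) / (4E(V₀ − E))]⁻¹ = 1/7491 = 0.000134.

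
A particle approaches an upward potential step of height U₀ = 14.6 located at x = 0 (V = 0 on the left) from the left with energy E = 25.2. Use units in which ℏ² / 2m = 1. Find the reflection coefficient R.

R = 0.0454

On each side the TISE gives plane waves with k = √(2m(E − V))/ℏ: k₁ = √(2·½·25.2) = 5.020, k₂ = √(2·½·10.6) = 3.256.
Continuity of ψ and ψ′ at the step yields the reflection amplitude r = (k₁ − k₂)/(k₁ + k₂) = 0.2132; thus R = |r|² = 0.04544, T = 0.9546.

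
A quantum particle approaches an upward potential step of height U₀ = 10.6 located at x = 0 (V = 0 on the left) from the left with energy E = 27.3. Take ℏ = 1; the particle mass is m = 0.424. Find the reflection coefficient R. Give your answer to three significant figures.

R = 0.0149

The wavenumbers are k₁ = √(2mE)/ℏ = 4.811 on the left and k₂ = √(2m(E − U₀))/ℏ = 3.763 on the right.
Matching ψ and ψ′ at x = 0 gives r = (k₁ − k₂)/(k₁ + k₂), so R = r² = 0.01495 and T = 1 − R = 0.9851.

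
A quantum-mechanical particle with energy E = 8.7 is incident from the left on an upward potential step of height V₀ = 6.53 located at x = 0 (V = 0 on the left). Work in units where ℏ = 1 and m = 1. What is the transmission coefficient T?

The wavenumbers are k₁ = √(2mE)/ℏ = 4.171 on the left and k₂ = √(2m(E − V₀))/ℏ = 2.083 on the right.
Matching ψ and ψ′ at x = 0 gives r = (k₁ − k₂)/(k₁ + k₂), so R = r² = 0.1115 and T = 1 − R = 0.8885.

T = 0.889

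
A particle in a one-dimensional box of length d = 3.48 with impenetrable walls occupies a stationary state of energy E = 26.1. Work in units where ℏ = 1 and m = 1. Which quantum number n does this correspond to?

n = 8

For an infinite well E_n = n²π²ℏ²/(2md²), so n = (d/πℏ)√(2mE).
n = (3.48/π) × √(2 × 1 × 26.1) = 8.003 → n = 8.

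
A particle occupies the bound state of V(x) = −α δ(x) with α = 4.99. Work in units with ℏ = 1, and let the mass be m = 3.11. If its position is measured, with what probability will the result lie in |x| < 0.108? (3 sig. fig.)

The normalised bound state is ψ = √κ e^{−κ|x|} with κ = mα/ℏ² = 15.52.
P(|x| < d) = ∫_{−d}^{d} κ e^{−2κ|x|} dx = 1 − e^{−2κd} = 1 − e^{−3.352} = 0.9650.

P = 0.965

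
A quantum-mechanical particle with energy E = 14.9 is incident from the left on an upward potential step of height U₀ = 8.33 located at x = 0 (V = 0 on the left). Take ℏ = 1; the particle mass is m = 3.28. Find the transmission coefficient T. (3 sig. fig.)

The wavenumbers are k₁ = √(2mE)/ℏ = 9.887 on the left and k₂ = √(2m(E − U₀))/ℏ = 6.565 on the right.
Matching ψ and ψ′ at x = 0 gives r = (k₁ − k₂)/(k₁ + k₂), so R = r² = 0.04076 and T = 1 − R = 0.9592.

T = 0.959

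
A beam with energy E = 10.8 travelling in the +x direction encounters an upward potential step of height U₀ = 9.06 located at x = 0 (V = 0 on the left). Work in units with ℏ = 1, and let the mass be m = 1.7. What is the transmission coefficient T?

T = 0.818

The wavenumbers are k₁ = √(2mE)/ℏ = 6.060 on the left and k₂ = √(2m(E − U₀))/ℏ = 2.432 on the right.
Matching ψ and ψ′ at x = 0 gives r = (k₁ − k₂)/(k₁ + k₂), so R = r² = 0.1825 and T = 1 − R = 0.8175.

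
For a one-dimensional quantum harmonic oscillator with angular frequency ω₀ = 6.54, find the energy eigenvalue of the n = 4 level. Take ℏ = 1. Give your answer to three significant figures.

E = 29.4

Using E_n = (n + ½)ℏω₀: E_4 = 4.5 × 6.54 = 29.43.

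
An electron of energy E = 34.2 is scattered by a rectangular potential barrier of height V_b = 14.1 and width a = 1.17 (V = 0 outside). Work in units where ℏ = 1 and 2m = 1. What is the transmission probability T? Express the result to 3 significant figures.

E > V_b: inside the barrier k₂ = √(2m(E − V_b))/ℏ = 4.483, k₂a = 5.245.
T = [1 + V_b² sin²(k₂a) / (4E(E − V_b))]⁻¹ = 1/1.054 = 0.949.

T = 0.949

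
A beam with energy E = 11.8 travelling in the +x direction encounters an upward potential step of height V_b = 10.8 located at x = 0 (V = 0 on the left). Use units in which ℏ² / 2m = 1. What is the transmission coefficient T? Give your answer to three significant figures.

On each side the TISE gives plane waves with k = √(2m(E − V))/ℏ: k₁ = √(2·½·11.8) = 3.435, k₂ = √(2·½·1) = 1.000.
Continuity of ψ and ψ′ at the step yields the reflection amplitude r = (k₁ − k₂)/(k₁ + k₂) = 0.5491; thus R = |r|² = 0.3015, T = 0.6985.

T = 0.699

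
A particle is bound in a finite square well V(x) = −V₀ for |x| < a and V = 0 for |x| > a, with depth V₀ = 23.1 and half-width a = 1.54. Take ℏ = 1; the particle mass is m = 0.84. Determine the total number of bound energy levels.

The dimensionless depth is z₀ = a√(2mV₀)/ℏ = 1.54 × √(38.81) = 9.594.
The even/odd transcendental equations gain one root per π/2 in z₀, giving N = 1 + ⌊2z₀/π⌋ = 1 + ⌊6.107⌋ = 7.

N = 7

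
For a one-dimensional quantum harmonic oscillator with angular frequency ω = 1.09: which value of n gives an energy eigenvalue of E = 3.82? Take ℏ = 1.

Invert E_n = (n + ½)ℏω: n = E/ℏω − ½ = 3.005, so n = 3.

n = 3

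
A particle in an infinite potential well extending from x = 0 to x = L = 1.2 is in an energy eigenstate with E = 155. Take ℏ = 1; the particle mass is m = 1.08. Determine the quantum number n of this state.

n = 7

For an infinite well E_n = n²π²ℏ²/(2mL²), so n = (L/πℏ)√(2mE).
n = (1.2/π) × √(2 × 1.08 × 155) = 6.989 → n = 7.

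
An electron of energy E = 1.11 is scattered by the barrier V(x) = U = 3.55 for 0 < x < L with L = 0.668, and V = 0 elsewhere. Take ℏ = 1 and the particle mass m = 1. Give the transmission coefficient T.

E < U: inside the barrier ψ ∝ e^{±κx} with κ = √(2m(U − E))/ℏ = 2.209.
κL = 1.476, sinh(κL) = 2.073.
The exact tunnelling result is T⁻¹ = 1 + U² sinh²(κL) / [4E(U − E)] = 5.997, so T = 0.167.

T = 0.167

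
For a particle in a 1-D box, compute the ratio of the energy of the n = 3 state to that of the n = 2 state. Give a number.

Since E_n ∝ n², the ratio is (3/2)² = 2.25.

2.25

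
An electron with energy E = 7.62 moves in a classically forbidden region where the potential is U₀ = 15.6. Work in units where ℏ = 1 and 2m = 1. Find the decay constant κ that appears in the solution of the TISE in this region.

Since E < U₀ the TISE in this region is ψ'' = κ²ψ with κ = √(2m(U₀ − E))/ℏ.
κ = √(2 × 0.5 × 7.98) = 2.825.

κ = 2.82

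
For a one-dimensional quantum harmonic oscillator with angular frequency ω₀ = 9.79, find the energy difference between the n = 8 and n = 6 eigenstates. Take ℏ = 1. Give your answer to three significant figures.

E_n = ℏω₀(n + ½), so ΔE = (8 − 6) ℏω₀ = 2 × 9.79 = 19.58.

ΔE = 19.6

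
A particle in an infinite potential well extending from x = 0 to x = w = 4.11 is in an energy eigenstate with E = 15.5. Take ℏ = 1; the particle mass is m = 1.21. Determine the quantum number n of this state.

n = 8

For an infinite well E_n = n²π²ℏ²/(2mw²), so n = (w/πℏ)√(2mE).
n = (4.11/π) × √(2 × 1.21 × 15.5) = 8.012 → n = 8.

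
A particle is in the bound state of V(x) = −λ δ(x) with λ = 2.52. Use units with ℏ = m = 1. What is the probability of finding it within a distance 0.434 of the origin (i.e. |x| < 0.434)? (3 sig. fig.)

The normalised bound state is ψ = √κ e^{−κ|x|} with κ = mλ/ℏ² = 2.520.
P(|x| < d) = ∫_{−d}^{d} κ e^{−2κ|x|} dx = 1 − e^{−2κd} = 1 − e^{−2.187} = 0.8878.

P = 0.888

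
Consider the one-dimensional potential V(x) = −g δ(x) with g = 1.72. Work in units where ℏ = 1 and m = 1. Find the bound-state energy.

E = -1.48

The bound state is ψ(x) = √κ e^{−κ|x|}. The derivative jump ψ'(0⁺) − ψ'(0⁻) = −(2mg/ℏ²)ψ(0) fixes κ = mg/ℏ² = 1.720.
Then E = −ℏ²κ²/(2m) = −mg²/(2ℏ²) = -1.479.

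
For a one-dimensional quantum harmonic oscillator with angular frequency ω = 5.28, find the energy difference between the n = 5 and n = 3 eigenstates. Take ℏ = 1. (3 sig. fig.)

E_n = ℏω(n + ½), so ΔE = (5 − 3) ℏω = 2 × 5.28 = 10.56.

ΔE = 10.6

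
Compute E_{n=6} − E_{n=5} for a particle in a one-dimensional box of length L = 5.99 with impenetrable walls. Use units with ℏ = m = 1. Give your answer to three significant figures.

ΔE = 1.51

E_n = n²π²ℏ²/(2mL²), so ΔE = (6² − 5²) π²ℏ²/(2mL²).
ΔE = 11 × π² / (2 × 1 × 5.99²) = 1.513.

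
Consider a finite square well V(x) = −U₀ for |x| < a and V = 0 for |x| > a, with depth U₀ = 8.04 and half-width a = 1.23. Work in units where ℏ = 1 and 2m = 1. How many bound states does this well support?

Define the well-strength parameter z₀ = (a/ℏ)√(2mU₀) = 1.23 × √(2·0.5·8.04) = 3.488.
A new bound state (alternating even/odd) appears each time z₀ passes a multiple of π/2, so N = ⌊2z₀/π⌋ + 1 = ⌊2.220⌋ + 1 = 3.

N = 3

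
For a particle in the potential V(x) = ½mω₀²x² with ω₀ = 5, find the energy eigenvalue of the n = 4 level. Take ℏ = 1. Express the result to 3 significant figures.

E = 22.5

The oscillator eigenvalues are E_n = ℏω₀(n + ½), so E_4 = 5 × 4.5 = 22.50.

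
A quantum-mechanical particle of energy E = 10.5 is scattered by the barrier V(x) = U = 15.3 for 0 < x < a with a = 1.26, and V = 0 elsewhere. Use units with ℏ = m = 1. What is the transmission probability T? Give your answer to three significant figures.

Since E < U the interior solution is evanescent with decay constant κ = √(2m(U − E))/ℏ = 3.098.
κa = 3.904, sinh(κa) = 24.79.
The exact tunnelling result is T⁻¹ = 1 + U² sinh²(κa) / [4E(U − E)] = 714.5, so T = 0.00140.

T = 0.00140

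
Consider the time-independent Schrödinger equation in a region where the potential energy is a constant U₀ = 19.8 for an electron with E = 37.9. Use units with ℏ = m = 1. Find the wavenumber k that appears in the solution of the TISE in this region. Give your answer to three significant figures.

k = 6.02

With E > U₀ the solution is oscillatory, ψ ∝ e^{±ikx} with k = √(2m(E − U₀))/ℏ.
k = √(2 × 1 × 18.1) = 6.017.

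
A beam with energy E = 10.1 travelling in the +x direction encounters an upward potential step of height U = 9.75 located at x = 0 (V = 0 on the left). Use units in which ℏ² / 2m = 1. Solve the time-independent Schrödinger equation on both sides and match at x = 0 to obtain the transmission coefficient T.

T = 0.529

On each side the TISE gives plane waves with k = √(2m(E − V))/ℏ: k₁ = √(2·½·10.1) = 3.178, k₂ = √(2·½·0.35) = 0.5916.
Continuity of ψ and ψ′ at the step yields the reflection amplitude r = (k₁ − k₂)/(k₁ + k₂) = 0.6861; thus R = |r|² = 0.4708, T = 0.5292.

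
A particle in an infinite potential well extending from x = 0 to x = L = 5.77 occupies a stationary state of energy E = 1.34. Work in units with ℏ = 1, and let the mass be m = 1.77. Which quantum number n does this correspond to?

For an infinite well E_n = n²π²ℏ²/(2mL²), so n = (L/πℏ)√(2mE).
n = (5.77/π) × √(2 × 1.77 × 1.34) = 4.000 → n = 4.

n = 4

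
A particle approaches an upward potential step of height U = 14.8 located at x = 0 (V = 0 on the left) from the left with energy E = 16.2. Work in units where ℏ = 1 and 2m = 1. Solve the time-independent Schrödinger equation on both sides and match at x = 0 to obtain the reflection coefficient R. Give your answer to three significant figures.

On each side the TISE gives plane waves with k = √(2m(E − V))/ℏ: k₁ = √(2·½·16.2) = 4.025, k₂ = √(2·½·1.4) = 1.183.
Continuity of ψ and ψ′ at the step yields the reflection amplitude r = (k₁ − k₂)/(k₁ + k₂) = 0.5456; thus R = |r|² = 0.2977, T = 0.7023.

R = 0.298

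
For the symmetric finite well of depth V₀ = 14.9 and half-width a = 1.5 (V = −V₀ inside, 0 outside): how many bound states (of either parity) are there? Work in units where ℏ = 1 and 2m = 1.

N = 4

The dimensionless depth is z₀ = a√(2mV₀)/ℏ = 1.5 × √(14.90) = 5.790.
A new bound state (alternating even/odd) appears each time z₀ passes a multiple of π/2, so N = ⌊2z₀/π⌋ + 1 = ⌊3.686⌋ + 1 = 4.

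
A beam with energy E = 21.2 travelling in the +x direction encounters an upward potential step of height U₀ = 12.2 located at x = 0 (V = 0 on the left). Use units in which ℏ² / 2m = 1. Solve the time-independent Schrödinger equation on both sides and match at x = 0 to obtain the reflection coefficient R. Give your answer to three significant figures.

R = 0.0445

The wavenumbers are k₁ = √(2mE)/ℏ = 4.604 on the left and k₂ = √(2m(E − U₀))/ℏ = 3.000 on the right.
Matching ψ and ψ′ at x = 0 gives r = (k₁ − k₂)/(k₁ + k₂), so R = r² = 0.04451 and T = 1 − R = 0.9555.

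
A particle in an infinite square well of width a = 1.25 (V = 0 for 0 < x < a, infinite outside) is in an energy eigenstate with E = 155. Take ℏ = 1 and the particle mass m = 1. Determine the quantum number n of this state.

For an infinite well E_n = n²π²ℏ²/(2ma²), so n = (a/πℏ)√(2mE).
n = (1.25/π) × √(2 × 1 × 155) = 7.006 → n = 7.

n = 7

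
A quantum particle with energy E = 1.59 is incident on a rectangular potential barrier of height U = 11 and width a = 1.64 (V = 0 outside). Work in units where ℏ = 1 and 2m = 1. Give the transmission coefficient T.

E < U: inside the barrier ψ ∝ e^{±κx} with κ = √(2m(U − E))/ℏ = 3.068.
κa = 5.031, sinh(κa) = 76.53.
Matching ψ, ψ′ at both faces gives T = [1 + U² sinh²(κa) / (4E(U − E))]⁻¹ = 1/11840 = 0.0000845.

T = 0.0000845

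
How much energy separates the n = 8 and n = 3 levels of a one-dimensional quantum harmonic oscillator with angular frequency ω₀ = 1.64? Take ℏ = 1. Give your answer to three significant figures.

ΔE = 8.20

E_n = ℏω₀(n + ½), so ΔE = (8 − 3) ℏω₀ = 5 × 1.64 = 8.200.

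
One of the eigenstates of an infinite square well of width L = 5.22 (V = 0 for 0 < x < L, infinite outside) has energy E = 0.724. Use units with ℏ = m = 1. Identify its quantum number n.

For an infinite well E_n = n²π²ℏ²/(2mL²), so n = (L/πℏ)√(2mE).
n = (5.22/π) × √(2 × 1 × 0.724) = 1.999 → n = 2.

n = 2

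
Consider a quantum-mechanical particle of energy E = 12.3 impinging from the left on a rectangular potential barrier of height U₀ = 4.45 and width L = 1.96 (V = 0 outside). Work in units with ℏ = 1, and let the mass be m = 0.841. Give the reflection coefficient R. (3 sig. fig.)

R = 0.0276

Above the barrier the interior wavenumber is k₂ = √(2m(E − U₀))/ℏ = 3.634, giving phase k₂L = 7.122.
T = [1 + U₀² sin²(k₂L) / (4E(E − U₀))]⁻¹ = 1/1.028 = 0.972.
R = 1 − T = 0.0276.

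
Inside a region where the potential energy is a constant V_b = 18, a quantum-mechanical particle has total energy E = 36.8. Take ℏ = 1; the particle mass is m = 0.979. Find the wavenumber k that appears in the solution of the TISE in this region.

k = 6.07

With E > V_b the solution is oscillatory, ψ ∝ e^{±ikx} with k = √(2m(E − V_b))/ℏ.
k = √(2 × 0.979 × 18.8) = 6.067.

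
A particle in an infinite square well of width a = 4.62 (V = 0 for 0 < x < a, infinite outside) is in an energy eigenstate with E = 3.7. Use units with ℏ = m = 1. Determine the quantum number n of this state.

n = 4

For an infinite well E_n = n²π²ℏ²/(2ma²), so n = (a/πℏ)√(2mE).
n = (4.62/π) × √(2 × 1 × 3.7) = 4.000 → n = 4.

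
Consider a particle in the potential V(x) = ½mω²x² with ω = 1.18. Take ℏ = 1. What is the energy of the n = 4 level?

E = 5.31

The oscillator eigenvalues are E_n = ℏω(n + ½), so E_4 = 1.18 × 4.5 = 5.310.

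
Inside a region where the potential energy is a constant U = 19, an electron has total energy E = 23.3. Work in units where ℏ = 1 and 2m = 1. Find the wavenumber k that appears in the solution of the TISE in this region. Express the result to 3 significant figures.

k = 2.07

With E > U the solution is oscillatory, ψ ∝ e^{±ikx} with k = √(2m(E − U))/ℏ.
k = √(2 × 0.5 × 4.3) = 2.074.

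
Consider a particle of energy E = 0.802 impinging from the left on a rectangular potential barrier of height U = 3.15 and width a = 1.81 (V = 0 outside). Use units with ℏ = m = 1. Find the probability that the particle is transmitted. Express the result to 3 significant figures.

E < U: inside the barrier ψ ∝ e^{±κx} with κ = √(2m(U − E))/ℏ = 2.167.
κa = 3.922, sinh(κa) = 25.25.
Matching ψ, ψ′ at both faces gives T = [1 + U² sinh²(κa) / (4E(U − E))]⁻¹ = 1/840.8 = 0.00119.

T = 0.00119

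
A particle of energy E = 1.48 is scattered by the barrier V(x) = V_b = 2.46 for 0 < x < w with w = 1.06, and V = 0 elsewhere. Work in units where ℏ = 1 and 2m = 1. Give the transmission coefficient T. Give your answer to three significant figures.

T = 0.379

E < V_b: inside the barrier ψ ∝ e^{±κx} with κ = √(2m(V_b − E))/ℏ = 0.9899.
κw = 1.049, sinh(κw) = 1.253.
Matching ψ, ψ′ at both faces gives T = [1 + V_b² sinh²(κw) / (4E(V_b − E))]⁻¹ = 1/2.637 = 0.379.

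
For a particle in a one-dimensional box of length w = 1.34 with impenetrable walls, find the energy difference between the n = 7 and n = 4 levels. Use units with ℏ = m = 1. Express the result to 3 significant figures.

E_n = n²π²ℏ²/(2mw²), so ΔE = (7² − 4²) π²ℏ²/(2mw²).
ΔE = 33 × π² / (2 × 1 × 1.34²) = 90.69.

ΔE = 90.7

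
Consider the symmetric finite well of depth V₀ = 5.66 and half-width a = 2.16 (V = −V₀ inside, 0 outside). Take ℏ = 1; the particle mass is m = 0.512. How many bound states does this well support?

N = 4

Define the well-strength parameter z₀ = (a/ℏ)√(2mV₀) = 2.16 × √(2·0.512·5.66) = 5.200.
The even/odd transcendental equations gain one root per π/2 in z₀, giving N = 1 + ⌊2z₀/π⌋ = 1 + ⌊3.310⌋ = 4.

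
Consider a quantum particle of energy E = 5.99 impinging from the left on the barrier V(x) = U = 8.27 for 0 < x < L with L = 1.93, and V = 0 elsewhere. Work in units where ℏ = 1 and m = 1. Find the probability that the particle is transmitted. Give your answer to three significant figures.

T = 0.000841

Since E < U the interior solution is evanescent with decay constant κ = √(2m(U − E))/ℏ = 2.135.
κL = 4.121, sinh(κL) = 30.81.
Matching ψ, ψ′ at both faces gives T = [1 + U² sinh²(κL) / (4E(U − E))]⁻¹ = 1/1190 = 0.000841.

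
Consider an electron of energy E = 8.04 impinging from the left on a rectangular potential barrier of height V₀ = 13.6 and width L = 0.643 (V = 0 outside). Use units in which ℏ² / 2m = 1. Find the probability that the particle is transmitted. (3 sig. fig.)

T = 0.171

Since E < V₀ the interior solution is evanescent with decay constant κ = √(2m(V₀ − E))/ℏ = 2.358.
κL = 1.516, sinh(κL) = 2.168.
Matching ψ, ψ′ at both faces gives T = [1 + V₀² sinh²(κL) / (4E(V₀ − E))]⁻¹ = 1/5.860 = 0.171.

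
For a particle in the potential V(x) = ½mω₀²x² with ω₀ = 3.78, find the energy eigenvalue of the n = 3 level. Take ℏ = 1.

Using E_n = (n + ½)ℏω₀: E_3 = 3.5 × 3.78 = 13.23.

E = 13.2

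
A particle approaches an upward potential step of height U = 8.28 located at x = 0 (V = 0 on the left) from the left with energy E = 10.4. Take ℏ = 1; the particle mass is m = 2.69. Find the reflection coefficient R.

On each side the TISE gives plane waves with k = √(2m(E − V))/ℏ: k₁ = √(2·2.69·10.4) = 7.480, k₂ = √(2·2.69·2.12) = 3.377.
Matching ψ and ψ′ at x = 0 gives r = (k₁ − k₂)/(k₁ + k₂), so R = r² = 0.1428 and T = 1 − R = 0.8572.

R = 0.143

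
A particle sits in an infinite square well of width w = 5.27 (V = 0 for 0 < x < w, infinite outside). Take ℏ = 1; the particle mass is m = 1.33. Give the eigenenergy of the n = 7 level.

E = 6.55

Requiring ψ(0) = ψ(w) = 0 quantises k = nπ/w, hence E_n = ℏ²k²/2m = n²π²ℏ²/(2mw²).
E_7 = 7² × π² / (2 × 1.33 × 5.27²) = 6.546.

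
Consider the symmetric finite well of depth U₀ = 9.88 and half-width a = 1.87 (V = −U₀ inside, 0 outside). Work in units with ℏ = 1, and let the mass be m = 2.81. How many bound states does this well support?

Define the well-strength parameter z₀ = (a/ℏ)√(2mU₀) = 1.87 × √(2·2.81·9.88) = 13.93.
The even/odd transcendental equations gain one root per π/2 in z₀, giving N = 1 + ⌊2z₀/π⌋ = 1 + ⌊8.871⌋ = 9.

N = 9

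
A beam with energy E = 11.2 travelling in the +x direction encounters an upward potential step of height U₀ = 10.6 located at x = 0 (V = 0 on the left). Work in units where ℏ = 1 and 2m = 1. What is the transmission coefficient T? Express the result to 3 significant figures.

On each side the TISE gives plane waves with k = √(2m(E − V))/ℏ: k₁ = √(2·½·11.2) = 3.347, k₂ = √(2·½·0.6) = 0.7746.
Continuity of ψ and ψ′ at the step yields the reflection amplitude r = (k₁ − k₂)/(k₁ + k₂) = 0.6241; thus R = |r|² = 0.3895, T = 0.6105.

T = 0.611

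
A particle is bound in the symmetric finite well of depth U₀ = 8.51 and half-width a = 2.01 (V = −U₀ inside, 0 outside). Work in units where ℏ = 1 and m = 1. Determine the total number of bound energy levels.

N = 6

The dimensionless depth is z₀ = a√(2mU₀)/ℏ = 2.01 × √(17.02) = 8.292.
A new bound state (alternating even/odd) appears each time z₀ passes a multiple of π/2, so N = ⌊2z₀/π⌋ + 1 = ⌊5.279⌋ + 1 = 6.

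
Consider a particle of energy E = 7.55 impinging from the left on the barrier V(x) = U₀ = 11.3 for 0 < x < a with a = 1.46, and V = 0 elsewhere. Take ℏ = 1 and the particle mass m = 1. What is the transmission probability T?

T = 0.00119

Since E < U₀ the interior solution is evanescent with decay constant κ = √(2m(U₀ − E))/ℏ = 2.739.
κa = 3.998, sinh(κa) = 27.25.
Matching ψ, ψ′ at both faces gives T = [1 + U₀² sinh²(κa) / (4E(U₀ − E))]⁻¹ = 1/838.0 = 0.00119.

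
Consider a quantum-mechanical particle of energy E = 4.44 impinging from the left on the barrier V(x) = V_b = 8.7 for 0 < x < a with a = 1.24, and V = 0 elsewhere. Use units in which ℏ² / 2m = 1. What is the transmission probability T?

T = 0.0236

E < V_b: inside the barrier ψ ∝ e^{±κx} with κ = √(2m(V_b − E))/ℏ = 2.064.
κa = 2.559, sinh(κa) = 6.425.
Matching ψ, ψ′ at both faces gives T = [1 + V_b² sinh²(κa) / (4E(V_b − E))]⁻¹ = 1/42.30 = 0.0236.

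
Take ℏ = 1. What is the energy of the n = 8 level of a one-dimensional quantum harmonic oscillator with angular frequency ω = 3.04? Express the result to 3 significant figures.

E = 25.8

Using E_n = (n + ½)ℏω: E_8 = 8.5 × 3.04 = 25.84.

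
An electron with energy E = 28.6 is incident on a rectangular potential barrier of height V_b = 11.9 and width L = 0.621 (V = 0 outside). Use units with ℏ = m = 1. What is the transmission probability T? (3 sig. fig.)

T = 0.986

Above the barrier the interior wavenumber is k₂ = √(2m(E − V_b))/ℏ = 5.779, giving phase k₂L = 3.589.
T = [1 + V_b² sin²(k₂L) / (4E(E − V_b))]⁻¹ = 1/1.014 = 0.986.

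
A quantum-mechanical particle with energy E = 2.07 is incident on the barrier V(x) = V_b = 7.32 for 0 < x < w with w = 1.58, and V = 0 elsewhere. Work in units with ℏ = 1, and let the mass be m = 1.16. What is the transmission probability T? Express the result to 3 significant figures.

T = 0.0000527

Since E < V_b the interior solution is evanescent with decay constant κ = √(2m(V_b − E))/ℏ = 3.490.
κw = 5.514, sinh(κw) = 124.1.
The exact tunnelling result is T⁻¹ = 1 + V_b² sinh²(κw) / [4E(V_b − E)] = 18980, so T = 0.0000527.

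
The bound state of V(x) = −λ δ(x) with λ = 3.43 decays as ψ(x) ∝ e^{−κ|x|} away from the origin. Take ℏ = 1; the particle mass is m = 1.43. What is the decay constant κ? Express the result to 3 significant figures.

Integrate −(ℏ²/2m)ψ'' − λδ(x)ψ = Eψ from −ε to +ε: the ψ'' term gives ψ'(0⁺) − ψ'(0⁻) and the δ term gives −(2mλ/ℏ²)ψ(0).
With ψ ∝ e^{−κ|x|} this yields −2κ = −2mλ/ℏ², so κ = mλ/ℏ² = 4.905.

κ = 4.90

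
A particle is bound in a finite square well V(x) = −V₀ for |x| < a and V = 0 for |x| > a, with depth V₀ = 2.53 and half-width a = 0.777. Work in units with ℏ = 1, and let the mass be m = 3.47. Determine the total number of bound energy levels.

Define the well-strength parameter z₀ = (a/ℏ)√(2mV₀) = 0.777 × √(2·3.47·2.53) = 3.256.
A new bound state (alternating even/odd) appears each time z₀ passes a multiple of π/2, so N = ⌊2z₀/π⌋ + 1 = ⌊2.073⌋ + 1 = 3.

N = 3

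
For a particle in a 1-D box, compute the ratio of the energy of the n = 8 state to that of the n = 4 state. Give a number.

4

E_n = n²π²ℏ²/(2mL²) so the ratio is n₂²/n₁² = 64/16 = 4.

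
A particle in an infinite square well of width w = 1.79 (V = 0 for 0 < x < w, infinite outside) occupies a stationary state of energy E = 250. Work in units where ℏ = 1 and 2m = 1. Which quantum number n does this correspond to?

From E_n = n²π²ℏ²/(2mw²) invert to n = √(2mw²E)/(πℏ).
n = (1.79/π) × √(2 × 0.5 × 250) = 9.009 → n = 9.

n = 9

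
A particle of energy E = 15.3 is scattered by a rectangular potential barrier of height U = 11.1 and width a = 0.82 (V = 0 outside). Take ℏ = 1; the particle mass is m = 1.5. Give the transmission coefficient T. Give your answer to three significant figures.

T = 0.976

Above the barrier the interior wavenumber is k₂ = √(2m(E − U))/ℏ = 3.550, giving phase k₂a = 2.911.
T = [1 + U² sin²(k₂a) / (4E(E − U))]⁻¹ = 1/1.025 = 0.976.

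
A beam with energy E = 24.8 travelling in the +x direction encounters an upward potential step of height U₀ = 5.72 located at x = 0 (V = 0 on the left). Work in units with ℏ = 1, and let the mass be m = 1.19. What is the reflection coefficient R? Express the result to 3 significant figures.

The wavenumbers are k₁ = √(2mE)/ℏ = 7.683 on the left and k₂ = √(2m(E − U₀))/ℏ = 6.739 on the right.
Continuity of ψ and ψ′ at the step yields the reflection amplitude r = (k₁ − k₂)/(k₁ + k₂) = 0.06546; thus R = |r|² = 0.004285, T = 0.9957.

R = 0.00428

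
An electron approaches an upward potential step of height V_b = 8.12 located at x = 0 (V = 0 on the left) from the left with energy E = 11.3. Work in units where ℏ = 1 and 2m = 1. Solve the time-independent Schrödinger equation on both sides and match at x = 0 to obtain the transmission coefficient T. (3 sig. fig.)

T = 0.906

On each side the TISE gives plane waves with k = √(2m(E − V))/ℏ: k₁ = √(2·½·11.3) = 3.362, k₂ = √(2·½·3.18) = 1.783.
Matching ψ and ψ′ at x = 0 gives r = (k₁ − k₂)/(k₁ + k₂), so R = r² = 0.09411 and T = 1 − R = 0.9059.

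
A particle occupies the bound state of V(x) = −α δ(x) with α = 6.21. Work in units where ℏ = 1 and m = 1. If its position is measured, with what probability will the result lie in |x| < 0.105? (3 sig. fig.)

P = 0.729

The normalised bound state is ψ = √κ e^{−κ|x|} with κ = mα/ℏ² = 6.210.
P(|x| < d) = ∫_{−d}^{d} κ e^{−2κ|x|} dx = 1 − e^{−2κd} = 1 − e^{−1.304} = 0.7286.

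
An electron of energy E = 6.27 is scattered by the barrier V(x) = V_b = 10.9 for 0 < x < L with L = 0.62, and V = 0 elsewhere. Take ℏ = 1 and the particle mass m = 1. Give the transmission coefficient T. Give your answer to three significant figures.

T = 0.0860

E < V_b: inside the barrier ψ ∝ e^{±κx} with κ = √(2m(V_b − E))/ℏ = 3.043.
κL = 1.887, sinh(κL) = 3.223.
The exact tunnelling result is T⁻¹ = 1 + V_b² sinh²(κL) / [4E(V_b − E)] = 11.63, so T = 0.0860.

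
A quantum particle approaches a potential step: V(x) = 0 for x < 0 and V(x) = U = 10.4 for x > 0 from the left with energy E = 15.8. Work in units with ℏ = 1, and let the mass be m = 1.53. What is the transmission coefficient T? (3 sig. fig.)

The wavenumbers are k₁ = √(2mE)/ℏ = 6.953 on the left and k₂ = √(2m(E − U))/ℏ = 4.065 on the right.
Continuity of ψ and ψ′ at the step yields the reflection amplitude r = (k₁ − k₂)/(k₁ + k₂) = 0.2621; thus R = |r|² = 0.06872, T = 0.9313.

T = 0.931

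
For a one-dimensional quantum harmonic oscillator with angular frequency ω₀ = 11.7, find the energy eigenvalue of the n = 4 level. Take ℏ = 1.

Using E_n = (n + ½)ℏω₀: E_4 = 4.5 × 11.7 = 52.65.

E = 52.7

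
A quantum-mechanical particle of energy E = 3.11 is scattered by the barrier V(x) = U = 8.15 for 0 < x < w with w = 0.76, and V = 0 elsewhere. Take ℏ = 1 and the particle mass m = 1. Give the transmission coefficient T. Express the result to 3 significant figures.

Since E < U the interior solution is evanescent with decay constant κ = √(2m(U − E))/ℏ = 3.175.
κw = 2.413, sinh(κw) = 5.539.
The exact tunnelling result is T⁻¹ = 1 + U² sinh²(κw) / [4E(U − E)] = 33.50, so T = 0.0299.

T = 0.0299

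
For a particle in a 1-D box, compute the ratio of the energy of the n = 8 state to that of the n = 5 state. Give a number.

2.56

Since E_n ∝ n², the ratio is (8/5)² = 2.56.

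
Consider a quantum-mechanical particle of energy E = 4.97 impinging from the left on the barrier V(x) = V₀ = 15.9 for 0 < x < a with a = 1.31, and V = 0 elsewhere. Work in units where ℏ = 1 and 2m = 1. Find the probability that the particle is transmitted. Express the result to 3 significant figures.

E < V₀: inside the barrier ψ ∝ e^{±κx} with κ = √(2m(V₀ − E))/ℏ = 3.306.
κa = 4.331, sinh(κa) = 38.00.
Matching ψ, ψ′ at both faces gives T = [1 + V₀² sinh²(κa) / (4E(V₀ − E))]⁻¹ = 1/1681 = 0.000595.

T = 0.000595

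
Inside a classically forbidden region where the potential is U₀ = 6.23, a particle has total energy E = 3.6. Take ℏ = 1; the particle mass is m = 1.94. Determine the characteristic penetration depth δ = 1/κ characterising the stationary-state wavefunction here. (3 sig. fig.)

Since E < U₀ the TISE in this region is ψ'' = κ²ψ with κ = √(2m(U₀ − E))/ℏ.
κ = √(2 × 1.94 × 2.63) = 3.194. The penetration depth is δ = 1/κ = 0.313.

δ = 0.313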